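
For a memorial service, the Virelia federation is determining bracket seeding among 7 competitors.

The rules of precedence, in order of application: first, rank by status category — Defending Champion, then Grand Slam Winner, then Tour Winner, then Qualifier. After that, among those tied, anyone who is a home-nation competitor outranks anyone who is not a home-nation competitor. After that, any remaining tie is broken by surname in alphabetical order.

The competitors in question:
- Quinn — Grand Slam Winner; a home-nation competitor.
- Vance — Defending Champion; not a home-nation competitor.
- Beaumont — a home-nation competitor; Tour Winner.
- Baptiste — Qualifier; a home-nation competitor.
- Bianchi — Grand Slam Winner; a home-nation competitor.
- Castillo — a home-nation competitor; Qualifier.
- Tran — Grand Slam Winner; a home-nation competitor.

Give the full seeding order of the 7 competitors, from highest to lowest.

By status category: Vance (Defending Champion); then Bianchi, Quinn and Tran (Grand Slam Winner); then Beaumont (Tour Winner); then Baptiste and Castillo (Qualifier).
Bianchi, Quinn and Tran are each a home-nation competitor, so the next rule applies.
Among Bianchi, Quinn and Tran, alphabetically by surname: Bianchi before Quinn before Tran.
Baptiste and Castillo are each a home-nation competitor, so the next rule applies.
Among Baptiste and Castillo, alphabetically by surname: Baptiste before Castillo.
Full order: Vance, Bianchi, Quinn, Tran, Beaumont, Baptiste, Castillo.

Vance, Bianchi, Quinn, Tran, Beaumont, Baptiste, Castillo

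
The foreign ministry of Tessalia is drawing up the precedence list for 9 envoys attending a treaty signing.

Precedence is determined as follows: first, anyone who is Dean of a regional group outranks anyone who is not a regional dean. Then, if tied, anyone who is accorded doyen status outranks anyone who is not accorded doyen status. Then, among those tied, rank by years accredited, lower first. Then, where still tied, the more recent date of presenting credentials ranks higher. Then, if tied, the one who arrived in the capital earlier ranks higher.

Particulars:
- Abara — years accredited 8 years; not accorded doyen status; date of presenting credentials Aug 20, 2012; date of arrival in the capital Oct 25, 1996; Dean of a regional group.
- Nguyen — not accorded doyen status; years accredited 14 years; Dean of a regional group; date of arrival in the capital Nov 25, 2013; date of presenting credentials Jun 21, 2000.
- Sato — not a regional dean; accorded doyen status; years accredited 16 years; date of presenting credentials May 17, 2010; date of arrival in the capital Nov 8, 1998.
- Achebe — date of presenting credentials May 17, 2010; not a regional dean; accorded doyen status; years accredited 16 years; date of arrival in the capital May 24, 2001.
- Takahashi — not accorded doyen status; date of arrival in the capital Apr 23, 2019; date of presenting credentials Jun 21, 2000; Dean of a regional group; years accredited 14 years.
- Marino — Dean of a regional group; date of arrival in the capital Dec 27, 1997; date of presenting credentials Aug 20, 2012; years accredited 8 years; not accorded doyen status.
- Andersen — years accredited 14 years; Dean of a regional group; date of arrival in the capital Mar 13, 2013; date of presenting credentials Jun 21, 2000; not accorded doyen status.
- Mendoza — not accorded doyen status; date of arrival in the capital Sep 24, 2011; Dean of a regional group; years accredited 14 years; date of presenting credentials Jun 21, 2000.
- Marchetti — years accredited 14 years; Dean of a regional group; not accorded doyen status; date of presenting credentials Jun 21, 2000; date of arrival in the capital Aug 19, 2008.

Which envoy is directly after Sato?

By the first rule: Abara, Marino, Marchetti, Mendoza, Andersen, Nguyen and Takahashi (each Dean of a regional group); then Sato and Achebe (both not a regional dean).
Abara, Marino, Marchetti, Mendoza, Andersen, Nguyen and Takahashi are each not accorded doyen status, so the next rule applies.
Among Abara, Marino, Marchetti, Mendoza, Andersen, Nguyen and Takahashi, by years accredited (lower first): Abara and Marino (8 years) before Marchetti, Mendoza, Andersen, Nguyen and Takahashi (14 years).
Abara and Marino both have date of presenting credentials Aug 20, 2012, so the next rule applies.
Among Abara and Marino, by date of arrival in the capital (earlier first): Abara (Oct 25, 1996) before Marino (Dec 27, 1997).
Marchetti, Mendoza, Andersen, Nguyen and Takahashi all have date of presenting credentials Jun 21, 2000, so the next rule applies.
Among Marchetti, Mendoza, Andersen, Nguyen and Takahashi, by date of arrival in the capital (earlier first): Marchetti (Aug 19, 2008) before Mendoza (Sep 24, 2011) before Andersen (Mar 13, 2013) before Nguyen (Nov 25, 2013) before Takahashi (Apr 23, 2019).
Sato and Achebe are each accorded doyen status, so the next rule applies.
Sato and Achebe both have years accredited 16 years, so the next rule applies.
Sato and Achebe both have date of presenting credentials May 17, 2010, so the next rule applies.
Among Sato and Achebe, by date of arrival in the capital (earlier first): Sato (Nov 8, 1998) before Achebe (May 24, 2001).
Order: Abara, Marino, Marchetti, Mendoza, Andersen, Nguyen, Takahashi, Sato, Achebe.

Achebe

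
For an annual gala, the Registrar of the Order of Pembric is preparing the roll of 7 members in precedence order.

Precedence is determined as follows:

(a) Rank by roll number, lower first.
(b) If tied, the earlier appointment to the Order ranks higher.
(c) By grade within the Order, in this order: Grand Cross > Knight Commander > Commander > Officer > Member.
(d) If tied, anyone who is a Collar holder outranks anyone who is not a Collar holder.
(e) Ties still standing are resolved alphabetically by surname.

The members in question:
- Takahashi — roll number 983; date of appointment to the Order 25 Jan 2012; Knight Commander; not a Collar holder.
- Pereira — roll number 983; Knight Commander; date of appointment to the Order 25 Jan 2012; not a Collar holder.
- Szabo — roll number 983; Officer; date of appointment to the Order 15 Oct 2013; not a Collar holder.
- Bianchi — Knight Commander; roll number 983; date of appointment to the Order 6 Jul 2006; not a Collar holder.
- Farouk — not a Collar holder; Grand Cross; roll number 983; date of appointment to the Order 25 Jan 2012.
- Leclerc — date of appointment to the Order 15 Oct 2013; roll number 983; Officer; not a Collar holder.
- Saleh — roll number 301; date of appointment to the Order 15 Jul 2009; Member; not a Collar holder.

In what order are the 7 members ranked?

Saleh, Bianchi, Farouk, Pereira, Takahashi, Leclerc, Szabo

By roll number (lower first): Saleh (301); then Bianchi, Farouk, Pereira, Takahashi, Leclerc and Szabo (each 983).
Among Bianchi, Farouk, Pereira, Takahashi, Leclerc and Szabo, by date of appointment to the Order (earlier first): Bianchi (6 Jul 2006) before Farouk, Pereira and Takahashi (25 Jan 2012) before Leclerc and Szabo (15 Oct 2013).
Among Farouk, Pereira and Takahashi, by grade within the Order: Farouk (Grand Cross) before Pereira and Takahashi (Knight Commander).
Pereira and Takahashi are each not a Collar holder, so the next rule applies.
Among Pereira and Takahashi, alphabetically by surname: Pereira before Takahashi.
Leclerc and Szabo are each Officer, so the next rule applies.
Leclerc and Szabo are each not a Collar holder, so the next rule applies.
Among Leclerc and Szabo, alphabetically by surname: Leclerc before Szabo.
Full order: Saleh, Bianchi, Farouk, Pereira, Takahashi, Leclerc, Szabo.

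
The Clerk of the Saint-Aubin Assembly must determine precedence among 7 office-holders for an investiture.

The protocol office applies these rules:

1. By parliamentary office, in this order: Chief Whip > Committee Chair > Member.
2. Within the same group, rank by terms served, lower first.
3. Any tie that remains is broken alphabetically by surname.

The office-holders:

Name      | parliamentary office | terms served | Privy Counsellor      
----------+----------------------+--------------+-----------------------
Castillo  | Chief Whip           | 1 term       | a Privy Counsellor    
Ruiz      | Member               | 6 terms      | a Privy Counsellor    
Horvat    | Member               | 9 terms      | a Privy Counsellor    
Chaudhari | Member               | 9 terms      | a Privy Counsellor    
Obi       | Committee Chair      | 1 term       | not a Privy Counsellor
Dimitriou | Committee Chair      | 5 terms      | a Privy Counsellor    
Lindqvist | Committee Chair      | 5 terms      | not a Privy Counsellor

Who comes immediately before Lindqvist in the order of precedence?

By parliamentary office: Castillo (Chief Whip); then Obi, Dimitriou and Lindqvist (Committee Chair); then Ruiz, Chaudhari and Horvat (Member).
Among Obi, Dimitriou and Lindqvist, by terms served (lower first): Obi (1 term) before Dimitriou and Lindqvist (5 terms).
Among Dimitriou and Lindqvist, alphabetically by surname: Dimitriou before Lindqvist.
Among Ruiz, Chaudhari and Horvat, by terms served (lower first): Ruiz (6 terms) before Chaudhari and Horvat (9 terms).
Among Chaudhari and Horvat, alphabetically by surname: Chaudhari before Horvat.
Order: Castillo, Obi, Dimitriou, Lindqvist, Ruiz, Chaudhari, Horvat.

Dimitriou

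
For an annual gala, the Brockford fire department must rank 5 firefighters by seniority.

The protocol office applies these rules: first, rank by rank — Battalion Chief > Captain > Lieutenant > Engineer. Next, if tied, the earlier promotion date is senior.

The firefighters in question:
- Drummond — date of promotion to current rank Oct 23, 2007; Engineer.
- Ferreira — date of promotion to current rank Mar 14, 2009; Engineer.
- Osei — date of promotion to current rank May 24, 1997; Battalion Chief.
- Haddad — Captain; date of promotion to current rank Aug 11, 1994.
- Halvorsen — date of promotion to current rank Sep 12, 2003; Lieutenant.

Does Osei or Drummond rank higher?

Osei

By rank: Osei (Battalion Chief); then Haddad (Captain); then Halvorsen (Lieutenant); then Drummond and Ferreira (Engineer).
Among Drummond and Ferreira, by date of promotion to current rank (earlier first): Drummond (Oct 23, 2007) before Ferreira (Mar 14, 2009).
So Osei takes precedence.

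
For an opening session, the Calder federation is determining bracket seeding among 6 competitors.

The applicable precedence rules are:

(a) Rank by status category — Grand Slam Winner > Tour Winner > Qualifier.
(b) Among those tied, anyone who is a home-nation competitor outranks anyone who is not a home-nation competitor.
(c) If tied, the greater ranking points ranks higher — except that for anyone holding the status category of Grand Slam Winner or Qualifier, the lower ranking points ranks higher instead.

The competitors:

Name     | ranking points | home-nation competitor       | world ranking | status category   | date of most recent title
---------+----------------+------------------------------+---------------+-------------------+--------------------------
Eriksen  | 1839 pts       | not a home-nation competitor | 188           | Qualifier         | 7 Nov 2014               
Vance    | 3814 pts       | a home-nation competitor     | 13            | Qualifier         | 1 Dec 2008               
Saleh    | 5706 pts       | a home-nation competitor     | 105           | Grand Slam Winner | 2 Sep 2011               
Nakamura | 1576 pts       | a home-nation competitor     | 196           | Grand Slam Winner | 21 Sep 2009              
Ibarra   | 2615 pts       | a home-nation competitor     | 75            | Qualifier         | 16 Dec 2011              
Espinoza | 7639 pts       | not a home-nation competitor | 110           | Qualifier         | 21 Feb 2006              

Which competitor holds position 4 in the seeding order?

By status category: Nakamura and Saleh (Grand Slam Winner); then Ibarra, Vance, Eriksen and Espinoza (Qualifier).
Nakamura and Saleh are each a home-nation competitor, so the next rule applies.
Among Nakamura and Saleh, by ranking points (lower first) (reversed rule for this group): Nakamura (1576 pts) before Saleh (5706 pts).
Among Ibarra, Vance, Eriksen and Espinoza, a home-nation competitor before not a home-nation competitor: Ibarra and Vance (a home-nation competitor) before Eriksen and Espinoza (not a home-nation competitor).
Among Ibarra and Vance, by ranking points (lower first) (reversed rule for this group): Ibarra (2615 pts) before Vance (3814 pts).
Among Eriksen and Espinoza, by ranking points (lower first) (reversed rule for this group): Eriksen (1839 pts) before Espinoza (7639 pts).
Order: Nakamura, Saleh, Ibarra, Vance, Eriksen, Espinoza.

Vance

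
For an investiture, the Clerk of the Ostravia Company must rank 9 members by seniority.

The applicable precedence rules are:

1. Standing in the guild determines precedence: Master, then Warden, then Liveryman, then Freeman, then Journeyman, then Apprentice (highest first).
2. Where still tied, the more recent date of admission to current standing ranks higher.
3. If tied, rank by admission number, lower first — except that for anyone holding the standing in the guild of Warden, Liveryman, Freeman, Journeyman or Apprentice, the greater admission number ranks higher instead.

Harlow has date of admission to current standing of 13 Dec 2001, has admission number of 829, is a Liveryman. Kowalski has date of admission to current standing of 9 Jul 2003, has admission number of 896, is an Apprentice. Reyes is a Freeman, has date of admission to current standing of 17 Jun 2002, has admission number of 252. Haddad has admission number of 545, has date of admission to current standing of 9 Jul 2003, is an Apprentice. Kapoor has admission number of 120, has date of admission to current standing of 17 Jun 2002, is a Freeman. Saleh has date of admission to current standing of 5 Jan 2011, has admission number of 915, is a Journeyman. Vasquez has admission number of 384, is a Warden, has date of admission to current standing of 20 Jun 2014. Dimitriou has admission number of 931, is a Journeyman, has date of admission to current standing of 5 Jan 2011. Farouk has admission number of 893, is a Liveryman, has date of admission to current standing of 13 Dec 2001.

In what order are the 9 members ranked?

Vasquez, Farouk, Harlow, Reyes, Kapoor, Dimitriou, Saleh, Kowalski, Haddad

By standing in the guild: Vasquez (Warden); then Farouk and Harlow (Liveryman); then Reyes and Kapoor (Freeman); then Dimitriou and Saleh (Journeyman); then Kowalski and Haddad (Apprentice).
Farouk and Harlow both have date of admission to current standing 13 Dec 2001, so the next rule applies.
Among Farouk and Harlow, by admission number (higher first) (reversed rule for this group): Farouk (893) before Harlow (829).
Reyes and Kapoor both have date of admission to current standing 17 Jun 2002, so the next rule applies.
Among Reyes and Kapoor, by admission number (higher first) (reversed rule for this group): Reyes (252) before Kapoor (120).
Dimitriou and Saleh both have date of admission to current standing 5 Jan 2011, so the next rule applies.
Among Dimitriou and Saleh, by admission number (higher first) (reversed rule for this group): Dimitriou (931) before Saleh (915).
Kowalski and Haddad both have date of admission to current standing 9 Jul 2003, so the next rule applies.
Among Kowalski and Haddad, by admission number (higher first) (reversed rule for this group): Kowalski (896) before Haddad (545).
Full order: Vasquez, Farouk, Harlow, Reyes, Kapoor, Dimitriou, Saleh, Kowalski, Haddad.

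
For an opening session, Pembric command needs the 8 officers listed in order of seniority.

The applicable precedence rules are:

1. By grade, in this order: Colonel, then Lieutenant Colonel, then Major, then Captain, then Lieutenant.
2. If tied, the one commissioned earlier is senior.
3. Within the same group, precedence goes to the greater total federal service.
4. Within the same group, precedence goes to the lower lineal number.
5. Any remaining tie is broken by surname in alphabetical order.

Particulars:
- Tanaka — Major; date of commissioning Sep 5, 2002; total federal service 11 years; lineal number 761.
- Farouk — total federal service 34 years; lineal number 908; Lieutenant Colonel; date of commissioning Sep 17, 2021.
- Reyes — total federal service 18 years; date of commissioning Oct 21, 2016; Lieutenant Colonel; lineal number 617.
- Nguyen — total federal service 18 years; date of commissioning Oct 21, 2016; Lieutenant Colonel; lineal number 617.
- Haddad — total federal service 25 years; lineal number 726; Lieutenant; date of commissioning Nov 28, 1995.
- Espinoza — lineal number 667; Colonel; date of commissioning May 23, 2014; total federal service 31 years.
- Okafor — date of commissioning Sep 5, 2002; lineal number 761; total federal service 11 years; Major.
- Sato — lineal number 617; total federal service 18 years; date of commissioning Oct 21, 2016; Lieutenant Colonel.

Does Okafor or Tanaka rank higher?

By grade: Espinoza (Colonel); then Nguyen, Reyes, Sato and Farouk (Lieutenant Colonel); then Okafor and Tanaka (Major); then Haddad (Lieutenant).
Among Nguyen, Reyes, Sato and Farouk, by date of commissioning (earlier first): Nguyen, Reyes and Sato (Oct 21, 2016) before Farouk (Sep 17, 2021).
Nguyen, Reyes and Sato all have total federal service 18 years, so the next rule applies.
Nguyen, Reyes and Sato all have lineal number 617, so the next rule applies.
Among Nguyen, Reyes and Sato, alphabetically by surname: Nguyen before Reyes before Sato.
Okafor and Tanaka both have date of commissioning Sep 5, 2002, so the next rule applies.
Okafor and Tanaka both have total federal service 11 years, so the next rule applies.
Okafor and Tanaka both have lineal number 761, so the next rule applies.
Among Okafor and Tanaka, alphabetically by surname: Okafor before Tanaka.
So Okafor takes precedence.

Okafor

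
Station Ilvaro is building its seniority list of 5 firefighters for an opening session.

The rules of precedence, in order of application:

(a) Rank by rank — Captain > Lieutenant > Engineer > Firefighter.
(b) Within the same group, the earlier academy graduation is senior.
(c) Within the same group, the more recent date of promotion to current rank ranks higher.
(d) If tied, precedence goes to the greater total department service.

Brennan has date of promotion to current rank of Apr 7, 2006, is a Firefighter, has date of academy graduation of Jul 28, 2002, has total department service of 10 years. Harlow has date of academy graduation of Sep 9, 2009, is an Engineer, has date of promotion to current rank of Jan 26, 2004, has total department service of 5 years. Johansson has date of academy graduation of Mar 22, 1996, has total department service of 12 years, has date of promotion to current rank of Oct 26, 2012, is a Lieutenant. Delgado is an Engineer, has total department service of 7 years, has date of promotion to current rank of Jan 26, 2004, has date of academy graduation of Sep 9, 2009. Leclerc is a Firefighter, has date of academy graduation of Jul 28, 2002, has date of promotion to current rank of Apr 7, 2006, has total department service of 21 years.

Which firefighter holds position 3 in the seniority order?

Harlow

By rank: Johansson (Lieutenant); then Delgado and Harlow (Engineer); then Leclerc and Brennan (Firefighter).
Delgado and Harlow both have date of academy graduation Sep 9, 2009, so the next rule applies.
Delgado and Harlow both have date of promotion to current rank Jan 26, 2004, so the next rule applies.
Among Delgado and Harlow, by total department service (higher first): Delgado (7 years) before Harlow (5 years).
Leclerc and Brennan both have date of academy graduation Jul 28, 2002, so the next rule applies.
Leclerc and Brennan both have date of promotion to current rank Apr 7, 2006, so the next rule applies.
Among Leclerc and Brennan, by total department service (higher first): Leclerc (21 years) before Brennan (10 years).
Order: Johansson, Delgado, Harlow, Leclerc, Brennan.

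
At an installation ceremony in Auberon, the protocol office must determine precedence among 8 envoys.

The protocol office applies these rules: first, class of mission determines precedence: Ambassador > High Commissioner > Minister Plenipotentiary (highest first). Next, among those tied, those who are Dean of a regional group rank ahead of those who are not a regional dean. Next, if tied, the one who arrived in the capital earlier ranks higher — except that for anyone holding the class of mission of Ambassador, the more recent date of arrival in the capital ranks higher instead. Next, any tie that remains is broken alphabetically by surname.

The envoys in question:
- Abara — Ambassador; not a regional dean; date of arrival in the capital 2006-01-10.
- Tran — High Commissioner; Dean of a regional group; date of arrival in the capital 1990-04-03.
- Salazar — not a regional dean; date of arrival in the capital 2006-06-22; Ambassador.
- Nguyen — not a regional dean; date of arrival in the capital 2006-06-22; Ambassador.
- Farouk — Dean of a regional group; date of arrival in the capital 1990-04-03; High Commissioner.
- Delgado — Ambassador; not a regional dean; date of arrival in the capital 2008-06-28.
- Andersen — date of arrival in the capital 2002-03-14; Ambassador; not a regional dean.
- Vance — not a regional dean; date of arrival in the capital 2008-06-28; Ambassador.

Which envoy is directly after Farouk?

By class of mission: Delgado, Vance, Nguyen, Salazar, Abara and Andersen (Ambassador); then Farouk and Tran (High Commissioner).
Delgado, Vance, Nguyen, Salazar, Abara and Andersen are each not a regional dean, so the next rule applies.
Among Delgado, Vance, Nguyen, Salazar, Abara and Andersen, by date of arrival in the capital (later first) (reversed rule for this group): Delgado and Vance (2008-06-28) before Nguyen and Salazar (2006-06-22) before Abara (2006-01-10) before Andersen (2002-03-14).
Among Delgado and Vance, alphabetically by surname: Delgado before Vance.
Among Nguyen and Salazar, alphabetically by surname: Nguyen before Salazar.
Farouk and Tran are each Dean of a regional group, so the next rule applies.
Farouk and Tran both have date of arrival in the capital 1990-04-03, so the next rule applies.
Among Farouk and Tran, alphabetically by surname: Farouk before Tran.
Order: Delgado, Vance, Nguyen, Salazar, Abara, Andersen, Farouk, Tran.

Tran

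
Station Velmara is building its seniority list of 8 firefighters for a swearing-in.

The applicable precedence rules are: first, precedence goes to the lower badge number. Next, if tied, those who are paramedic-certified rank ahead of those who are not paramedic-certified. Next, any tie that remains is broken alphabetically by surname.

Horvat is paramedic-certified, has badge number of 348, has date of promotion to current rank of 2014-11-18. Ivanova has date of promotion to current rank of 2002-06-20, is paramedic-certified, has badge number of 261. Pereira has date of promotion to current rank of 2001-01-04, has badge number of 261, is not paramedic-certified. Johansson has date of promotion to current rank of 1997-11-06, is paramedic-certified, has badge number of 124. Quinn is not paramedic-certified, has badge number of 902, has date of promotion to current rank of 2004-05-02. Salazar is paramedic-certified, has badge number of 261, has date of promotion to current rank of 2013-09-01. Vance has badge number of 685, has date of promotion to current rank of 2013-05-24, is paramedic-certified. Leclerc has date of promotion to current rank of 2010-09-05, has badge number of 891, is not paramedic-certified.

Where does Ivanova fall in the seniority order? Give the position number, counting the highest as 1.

2

By badge number (lower first): Johansson (124); then Ivanova, Salazar and Pereira (each 261); then Horvat (348); then Vance (685); then Leclerc (891); then Quinn (902).
Among Ivanova, Salazar and Pereira, paramedic-certified before not paramedic-certified: Ivanova and Salazar (paramedic-certified) before Pereira (not paramedic-certified).
Among Ivanova and Salazar, alphabetically by surname: Ivanova before Salazar.
Order: Johansson, Ivanova, Salazar, Pereira, Horvat, Vance, Leclerc, Quinn. So position 2.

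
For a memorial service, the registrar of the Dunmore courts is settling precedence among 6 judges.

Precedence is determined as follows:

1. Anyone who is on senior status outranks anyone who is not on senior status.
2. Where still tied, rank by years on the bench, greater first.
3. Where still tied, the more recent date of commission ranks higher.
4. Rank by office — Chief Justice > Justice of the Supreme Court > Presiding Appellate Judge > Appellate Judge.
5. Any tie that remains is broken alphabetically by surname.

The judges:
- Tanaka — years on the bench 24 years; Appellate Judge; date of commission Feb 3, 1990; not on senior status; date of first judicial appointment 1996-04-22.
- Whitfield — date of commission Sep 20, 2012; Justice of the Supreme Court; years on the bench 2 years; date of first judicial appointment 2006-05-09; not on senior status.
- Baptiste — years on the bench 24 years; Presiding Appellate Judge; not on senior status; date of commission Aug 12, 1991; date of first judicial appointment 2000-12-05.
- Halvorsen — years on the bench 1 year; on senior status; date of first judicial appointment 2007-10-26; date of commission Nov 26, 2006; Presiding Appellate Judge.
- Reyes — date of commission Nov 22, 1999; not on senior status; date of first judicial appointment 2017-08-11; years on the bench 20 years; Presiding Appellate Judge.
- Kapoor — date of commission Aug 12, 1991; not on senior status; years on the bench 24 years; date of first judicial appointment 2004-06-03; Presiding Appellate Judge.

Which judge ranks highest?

By the first rule: Halvorsen (on senior status); then Baptiste, Kapoor, Tanaka, Reyes and Whitfield (each not on senior status).
Among Baptiste, Kapoor, Tanaka, Reyes and Whitfield, by years on the bench (higher first): Baptiste, Kapoor and Tanaka (24 years) before Reyes (20 years) before Whitfield (2 years).
Among Baptiste, Kapoor and Tanaka, by date of commission (later first): Baptiste and Kapoor (Aug 12, 1991) before Tanaka (Feb 3, 1990).
Baptiste and Kapoor are each Presiding Appellate Judge, so the next rule applies.
Among Baptiste and Kapoor, alphabetically by surname: Baptiste before Kapoor.
Order: Halvorsen, Baptiste, Kapoor, Tanaka, Reyes, Whitfield.

Halvorsen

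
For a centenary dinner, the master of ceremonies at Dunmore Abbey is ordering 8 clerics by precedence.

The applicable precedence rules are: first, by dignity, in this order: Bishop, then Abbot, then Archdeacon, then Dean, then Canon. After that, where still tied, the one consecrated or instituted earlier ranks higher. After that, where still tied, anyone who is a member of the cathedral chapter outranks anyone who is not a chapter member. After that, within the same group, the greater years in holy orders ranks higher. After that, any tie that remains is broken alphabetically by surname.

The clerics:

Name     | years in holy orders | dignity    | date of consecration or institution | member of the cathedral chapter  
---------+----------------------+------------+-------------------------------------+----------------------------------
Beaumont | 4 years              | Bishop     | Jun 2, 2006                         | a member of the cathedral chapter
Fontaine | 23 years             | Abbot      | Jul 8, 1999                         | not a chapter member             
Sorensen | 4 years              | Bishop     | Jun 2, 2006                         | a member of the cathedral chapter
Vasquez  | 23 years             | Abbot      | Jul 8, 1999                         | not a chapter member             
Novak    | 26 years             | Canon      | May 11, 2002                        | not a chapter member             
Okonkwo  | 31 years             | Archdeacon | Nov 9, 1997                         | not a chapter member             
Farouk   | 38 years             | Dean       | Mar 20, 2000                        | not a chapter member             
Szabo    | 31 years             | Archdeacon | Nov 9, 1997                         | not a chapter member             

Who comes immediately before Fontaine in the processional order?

Sorensen

By dignity: Beaumont and Sorensen (Bishop); then Fontaine and Vasquez (Abbot); then Okonkwo and Szabo (Archdeacon); then Farouk (Dean); then Novak (Canon).
Beaumont and Sorensen both have date of consecration or institution Jun 2, 2006, so the next rule applies.
Beaumont and Sorensen are each a member of the cathedral chapter, so the next rule applies.
Beaumont and Sorensen both have years in holy orders 4 years, so the next rule applies.
Among Beaumont and Sorensen, alphabetically by surname: Beaumont before Sorensen.
Fontaine and Vasquez both have date of consecration or institution Jul 8, 1999, so the next rule applies.
Fontaine and Vasquez are each not a chapter member, so the next rule applies.
Fontaine and Vasquez both have years in holy orders 23 years, so the next rule applies.
Among Fontaine and Vasquez, alphabetically by surname: Fontaine before Vasquez.
Okonkwo and Szabo both have date of consecration or institution Nov 9, 1997, so the next rule applies.
Okonkwo and Szabo are each not a chapter member, so the next rule applies.
Okonkwo and Szabo both have years in holy orders 31 years, so the next rule applies.
Among Okonkwo and Szabo, alphabetically by surname: Okonkwo before Szabo.
Order: Beaumont, Sorensen, Fontaine, Vasquez, Okonkwo, Szabo, Farouk, Novak.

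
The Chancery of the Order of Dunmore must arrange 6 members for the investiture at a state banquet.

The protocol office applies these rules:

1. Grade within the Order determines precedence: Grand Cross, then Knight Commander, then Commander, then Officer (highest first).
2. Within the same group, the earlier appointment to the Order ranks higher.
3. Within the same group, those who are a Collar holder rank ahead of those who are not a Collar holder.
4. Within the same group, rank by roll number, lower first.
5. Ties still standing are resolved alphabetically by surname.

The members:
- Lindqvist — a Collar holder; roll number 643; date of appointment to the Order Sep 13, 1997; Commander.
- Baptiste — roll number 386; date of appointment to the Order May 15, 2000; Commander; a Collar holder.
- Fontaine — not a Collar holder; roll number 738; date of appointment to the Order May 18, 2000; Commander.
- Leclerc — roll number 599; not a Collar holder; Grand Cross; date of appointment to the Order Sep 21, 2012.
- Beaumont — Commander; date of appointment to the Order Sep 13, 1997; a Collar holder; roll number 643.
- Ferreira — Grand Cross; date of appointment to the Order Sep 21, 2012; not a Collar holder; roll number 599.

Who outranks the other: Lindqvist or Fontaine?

By grade within the Order: Ferreira and Leclerc (Grand Cross); then Beaumont, Lindqvist, Baptiste and Fontaine (Commander).
Ferreira and Leclerc both have date of appointment to the Order Sep 21, 2012, so the next rule applies.
Ferreira and Leclerc are each not a Collar holder, so the next rule applies.
Ferreira and Leclerc both have roll number 599, so the next rule applies.
Among Ferreira and Leclerc, alphabetically by surname: Ferreira before Leclerc.
Among Beaumont, Lindqvist, Baptiste and Fontaine, by date of appointment to the Order (earlier first): Beaumont and Lindqvist (Sep 13, 1997) before Baptiste (May 15, 2000) before Fontaine (May 18, 2000).
Beaumont and Lindqvist are each a Collar holder, so the next rule applies.
Beaumont and Lindqvist both have roll number 643, so the next rule applies.
Among Beaumont and Lindqvist, alphabetically by surname: Beaumont before Lindqvist.
So Lindqvist takes precedence.

Lindqvist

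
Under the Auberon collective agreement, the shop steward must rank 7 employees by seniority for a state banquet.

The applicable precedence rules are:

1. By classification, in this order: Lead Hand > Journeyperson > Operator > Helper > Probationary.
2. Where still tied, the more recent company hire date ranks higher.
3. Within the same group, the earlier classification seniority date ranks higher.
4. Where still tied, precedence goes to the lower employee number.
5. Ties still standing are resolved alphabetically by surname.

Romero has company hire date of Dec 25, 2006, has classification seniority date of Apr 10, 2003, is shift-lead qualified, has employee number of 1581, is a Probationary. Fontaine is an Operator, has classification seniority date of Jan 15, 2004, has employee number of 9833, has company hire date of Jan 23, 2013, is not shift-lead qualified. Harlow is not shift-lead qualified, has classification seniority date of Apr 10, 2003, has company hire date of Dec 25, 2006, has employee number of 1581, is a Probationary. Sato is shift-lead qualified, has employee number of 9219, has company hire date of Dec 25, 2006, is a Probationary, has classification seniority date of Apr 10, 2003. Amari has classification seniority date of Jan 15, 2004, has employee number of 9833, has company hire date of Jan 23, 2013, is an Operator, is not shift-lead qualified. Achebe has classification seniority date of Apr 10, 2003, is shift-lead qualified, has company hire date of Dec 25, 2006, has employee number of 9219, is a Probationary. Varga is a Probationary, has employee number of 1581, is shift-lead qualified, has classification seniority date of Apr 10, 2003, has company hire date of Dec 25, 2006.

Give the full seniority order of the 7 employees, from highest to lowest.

Amari, Fontaine, Harlow, Romero, Varga, Achebe, Sato

By classification: Amari and Fontaine (Operator); then Harlow, Romero, Varga, Achebe and Sato (Probationary).
Amari and Fontaine both have company hire date Jan 23, 2013, so the next rule applies.
Amari and Fontaine both have classification seniority date Jan 15, 2004, so the next rule applies.
Amari and Fontaine both have employee number 9833, so the next rule applies.
Among Amari and Fontaine, alphabetically by surname: Amari before Fontaine.
Harlow, Romero, Varga, Achebe and Sato all have company hire date Dec 25, 2006, so the next rule applies.
Harlow, Romero, Varga, Achebe and Sato all have classification seniority date Apr 10, 2003, so the next rule applies.
Among Harlow, Romero, Varga, Achebe and Sato, by employee number (lower first): Harlow, Romero and Varga (1581) before Achebe and Sato (9219).
Among Harlow, Romero and Varga, alphabetically by surname: Harlow before Romero before Varga.
Among Achebe and Sato, alphabetically by surname: Achebe before Sato.
Full order: Amari, Fontaine, Harlow, Romero, Varga, Achebe, Sato.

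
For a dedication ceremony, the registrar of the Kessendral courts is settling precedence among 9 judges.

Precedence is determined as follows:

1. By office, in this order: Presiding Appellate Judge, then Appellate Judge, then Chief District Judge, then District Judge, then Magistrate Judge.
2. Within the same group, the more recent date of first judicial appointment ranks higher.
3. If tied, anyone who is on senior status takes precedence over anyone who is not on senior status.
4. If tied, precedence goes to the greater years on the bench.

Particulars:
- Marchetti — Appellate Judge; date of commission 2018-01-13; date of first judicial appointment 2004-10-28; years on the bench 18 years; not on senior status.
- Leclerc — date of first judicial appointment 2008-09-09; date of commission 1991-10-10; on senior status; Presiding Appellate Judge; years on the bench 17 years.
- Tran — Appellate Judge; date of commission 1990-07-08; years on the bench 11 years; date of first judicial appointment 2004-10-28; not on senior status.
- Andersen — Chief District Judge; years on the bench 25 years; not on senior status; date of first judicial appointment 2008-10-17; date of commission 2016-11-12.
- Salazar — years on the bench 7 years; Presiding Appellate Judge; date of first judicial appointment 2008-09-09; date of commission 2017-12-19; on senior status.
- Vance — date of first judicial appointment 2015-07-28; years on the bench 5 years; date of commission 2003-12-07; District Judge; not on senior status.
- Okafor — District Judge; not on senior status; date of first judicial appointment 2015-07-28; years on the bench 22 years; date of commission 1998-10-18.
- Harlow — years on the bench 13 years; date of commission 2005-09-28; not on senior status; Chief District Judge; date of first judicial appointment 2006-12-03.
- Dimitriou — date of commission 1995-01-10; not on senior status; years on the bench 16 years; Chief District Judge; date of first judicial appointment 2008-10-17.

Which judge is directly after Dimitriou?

Harlow

By office: Leclerc and Salazar (Presiding Appellate Judge); then Marchetti and Tran (Appellate Judge); then Andersen, Dimitriou and Harlow (Chief District Judge); then Okafor and Vance (District Judge).
Leclerc and Salazar both have date of first judicial appointment 2008-09-09, so the next rule applies.
Leclerc and Salazar are each on senior status, so the next rule applies.
Among Leclerc and Salazar, by years on the bench (higher first): Leclerc (17 years) before Salazar (7 years).
Marchetti and Tran both have date of first judicial appointment 2004-10-28, so the next rule applies.
Marchetti and Tran are each not on senior status, so the next rule applies.
Among Marchetti and Tran, by years on the bench (higher first): Marchetti (18 years) before Tran (11 years).
Among Andersen, Dimitriou and Harlow, by date of first judicial appointment (later first): Andersen and Dimitriou (2008-10-17) before Harlow (2006-12-03).
Andersen and Dimitriou are each not on senior status, so the next rule applies.
Among Andersen and Dimitriou, by years on the bench (higher first): Andersen (25 years) before Dimitriou (16 years).
Okafor and Vance both have date of first judicial appointment 2015-07-28, so the next rule applies.
Okafor and Vance are each not on senior status, so the next rule applies.
Among Okafor and Vance, by years on the bench (higher first): Okafor (22 years) before Vance (5 years).
Order: Leclerc, Salazar, Marchetti, Tran, Andersen, Dimitriou, Harlow, Okafor, Vance.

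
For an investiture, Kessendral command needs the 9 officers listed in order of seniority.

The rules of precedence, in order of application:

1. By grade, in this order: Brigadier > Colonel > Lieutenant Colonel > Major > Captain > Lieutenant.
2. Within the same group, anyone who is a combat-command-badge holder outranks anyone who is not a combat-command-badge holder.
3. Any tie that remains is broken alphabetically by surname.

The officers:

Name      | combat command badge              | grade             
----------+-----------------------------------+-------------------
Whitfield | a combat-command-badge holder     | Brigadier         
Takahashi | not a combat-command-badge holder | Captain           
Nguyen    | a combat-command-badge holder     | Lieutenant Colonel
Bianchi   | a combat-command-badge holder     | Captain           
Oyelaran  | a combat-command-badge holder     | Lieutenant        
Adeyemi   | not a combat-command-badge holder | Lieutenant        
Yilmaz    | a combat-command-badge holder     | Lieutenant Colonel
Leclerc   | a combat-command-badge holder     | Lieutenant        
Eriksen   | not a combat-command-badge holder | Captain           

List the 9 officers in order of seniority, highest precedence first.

By grade: Whitfield (Brigadier); then Nguyen and Yilmaz (Lieutenant Colonel); then Bianchi, Eriksen and Takahashi (Captain); then Leclerc, Oyelaran and Adeyemi (Lieutenant).
Nguyen and Yilmaz are each a combat-command-badge holder, so the next rule applies.
Among Nguyen and Yilmaz, alphabetically by surname: Nguyen before Yilmaz.
Among Bianchi, Eriksen and Takahashi, a combat-command-badge holder before not a combat-command-badge holder: Bianchi (a combat-command-badge holder) before Eriksen and Takahashi (not a combat-command-badge holder).
Among Eriksen and Takahashi, alphabetically by surname: Eriksen before Takahashi.
Among Leclerc, Oyelaran and Adeyemi, a combat-command-badge holder before not a combat-command-badge holder: Leclerc and Oyelaran (a combat-command-badge holder) before Adeyemi (not a combat-command-badge holder).
Among Leclerc and Oyelaran, alphabetically by surname: Leclerc before Oyelaran.
Full order: Whitfield, Nguyen, Yilmaz, Bianchi, Eriksen, Takahashi, Leclerc, Oyelaran, Adeyemi.

Whitfield, Nguyen, Yilmaz, Bianchi, Eriksen, Takahashi, Leclerc, Oyelaran, Adeyemi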